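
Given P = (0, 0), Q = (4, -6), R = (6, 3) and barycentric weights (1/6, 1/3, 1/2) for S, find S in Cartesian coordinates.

S = (1/6)·P + (1/3)·Q + (1/2)·R.
x-coordinate: (1/6)·0 + (1/3)·4 + (1/2)·6 = 13/3.
y-coordinate: (1/6)·0 + (1/3)·(-6) + (1/2)·3 = -1/2.

(13/3, -1/2)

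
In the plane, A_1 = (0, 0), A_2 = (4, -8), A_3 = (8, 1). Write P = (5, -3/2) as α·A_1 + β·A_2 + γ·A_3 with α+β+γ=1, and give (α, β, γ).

(1/4, 1/4, 1/2)

Signed area of the reference triangle: [A_1A_2A_3] = ½·(0·(-8−1) + 4·(1−0) + 8·(0−(-8))) = ½·(0 + 4 + 64) = 34.
[PA_2A_3] = ½·(5·(-8−1) + 4·(1−(-3/2)) + 8·(-3/2−(-8))) = ½·(-45 + 10 + 52) = 17/2, so the A_1-coordinate is (17/2)/34 = 1/4.
[A_1PA_3] = ½·(0·(-3/2−1) + 5·(1−0) + 8·(0−(-3/2))) = ½·(0 + 5 + 12) = 17/2, so the A_2-coordinate is 1/4.
[A_1A_2P] = ½·(0·(-8−(-3/2)) + 4·(-3/2−0) + 5·(0−(-8))) = ½·(0 − 6 + 40) = 17, so the A_3-coordinate is 1/2.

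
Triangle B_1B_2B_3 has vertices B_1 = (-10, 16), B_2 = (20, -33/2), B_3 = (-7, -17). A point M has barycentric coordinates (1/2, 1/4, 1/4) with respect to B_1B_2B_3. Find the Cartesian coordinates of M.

(-7/4, -3/8)

M = (1/2)·B_1 + (1/4)·B_2 + (1/4)·B_3.
x-coordinate: (1/2)·(-10) + (1/4)·20 + (1/4)·(-7) = -7/4.
y-coordinate: (1/2)·16 + (1/4)·(-33/2) + (1/4)·(-17) = -3/8.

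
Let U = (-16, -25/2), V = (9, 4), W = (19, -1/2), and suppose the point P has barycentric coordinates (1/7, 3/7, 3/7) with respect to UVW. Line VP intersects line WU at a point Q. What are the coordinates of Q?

Line VP meets WU where the V-coordinate vanishes; zeroing P's V-weight and renormalizing leaves W, U-weights 3/7 : 1/7 → (3/4, 1/4).
So Q = (3/4)·W + (1/4)·U = (41/4, -7/2).

(41/4, -7/2)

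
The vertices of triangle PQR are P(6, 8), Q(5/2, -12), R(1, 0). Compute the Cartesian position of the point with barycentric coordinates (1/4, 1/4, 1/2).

S = (1/4)·P + (1/4)·Q + (1/2)·R.
x-coordinate: (1/4)·6 + (1/4)·(5/2) + (1/2)·1 = 21/8.
y-coordinate: (1/4)·8 + (1/4)·(-12) + (1/2)·0 = -1.

(21/8, -1)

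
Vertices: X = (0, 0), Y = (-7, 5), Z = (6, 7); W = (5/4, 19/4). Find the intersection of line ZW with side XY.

Barycentric coordinates of W with respect to XYZ: (1/4, 1/4, 1/2).
On side XY the Z-coordinate is zero; dropping W's Z-weight 1/2 and renormalizing the remaining 1/4 : 1/4 gives weights 1/2, 1/2 on X, Y.
V = (1/2)·(0, 0) + (1/2)·(-7, 5) = (-7/2, 5/2).

(-7/2, 5/2)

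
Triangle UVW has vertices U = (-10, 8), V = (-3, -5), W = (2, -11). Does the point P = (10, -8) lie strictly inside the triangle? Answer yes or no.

no

Barycentric coordinates of P: (63/23, -188/23, 148/23).
The three coordinates are positive, negative, positive; a point is interior exactly when all three are positive.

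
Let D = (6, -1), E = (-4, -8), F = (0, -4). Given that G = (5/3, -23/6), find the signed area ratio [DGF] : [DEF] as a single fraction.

[DEF] = ½·(6·(-8−(-4)) + (-4)·(-4−(-1)) + 0·(-1−(-8))) = ½·(-24 + 12 + 0) = -6.
[DGF] = ½·(6·(-23/6−(-4)) + (5/3)·(-4−(-1)) + 0·(-1−(-23/6))) = ½·(1 − 5 + 0) = -2, so the ratio is (-2)/(-6) = 1/3.

1/3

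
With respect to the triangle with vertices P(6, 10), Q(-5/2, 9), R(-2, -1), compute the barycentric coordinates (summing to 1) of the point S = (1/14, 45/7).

(2/7, 3/7, 2/7)

Signed area of the reference triangle: [PQR] = ½·(6·(9−(-1)) + (-5/2)·(-1−10) + (-2)·(10−9)) = ½·(60 + 55/2 − 2) = 171/4.
[SQR] = ½·((1/14)·(9−(-1)) + (-5/2)·(-1−(45/7)) + (-2)·(45/7−9)) = ½·(5/7 + 130/7 + 36/7) = 171/14, so the P-coordinate is (171/14)/(171/4) = 2/7.
[PSR] = ½·(6·(45/7−(-1)) + (1/14)·(-1−10) + (-2)·(10−(45/7))) = ½·(312/7 − 11/14 − 50/7) = 513/28, so the Q-coordinate is 3/7.
[PQS] = ½·(6·(9−(45/7)) + (-5/2)·(45/7−10) + (1/14)·(10−9)) = ½·(108/7 + 125/14 + 1/14) = 171/14, so the R-coordinate is 2/7.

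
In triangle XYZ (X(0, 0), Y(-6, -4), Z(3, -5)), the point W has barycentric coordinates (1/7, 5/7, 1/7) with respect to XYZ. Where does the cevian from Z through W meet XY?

Line ZW meets XY where the Z-coordinate vanishes; zeroing W's Z-weight and renormalizing leaves X, Y-weights 1/7 : 5/7 → (1/6, 5/6).
So V = (1/6)·X + (5/6)·Y = (-5, -10/3).

(-5, -10/3)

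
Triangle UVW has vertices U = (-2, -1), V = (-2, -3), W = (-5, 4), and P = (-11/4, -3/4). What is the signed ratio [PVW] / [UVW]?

1/4

[UVW] = ½·((-2)·(-3−4) + (-2)·(4−(-1)) + (-5)·(-1−(-3))) = ½·(14 − 10 − 10) = -3.
[PVW] = ½·((-11/4)·(-3−4) + (-2)·(4−(-3/4)) + (-5)·(-3/4−(-3))) = ½·(77/4 − 19/2 − 45/4) = -3/4, so the ratio is (-3/4)/(-3) = 1/4.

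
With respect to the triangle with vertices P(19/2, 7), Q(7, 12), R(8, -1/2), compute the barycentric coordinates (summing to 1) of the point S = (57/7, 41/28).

Signed area of the reference triangle: [PQR] = ½·((19/2)·(12−(-1/2)) + 7·(-1/2−7) + 8·(7−12)) = ½·(475/4 − 105/2 − 40) = 105/8.
[SQR] = ½·((57/7)·(12−(-1/2)) + 7·(-1/2−(41/28)) + 8·(41/28−12)) = ½·(1425/14 − 55/4 − 590/7) = 15/8, so the P-coordinate is (15/8)/(105/8) = 1/7.
[PSR] = ½·((19/2)·(41/28−(-1/2)) + (57/7)·(-1/2−7) + 8·(7−(41/28))) = ½·(1045/56 − 855/14 + 310/7) = 15/16, so the Q-coordinate is 1/14.
[PQS] = ½·((19/2)·(12−(41/28)) + 7·(41/28−7) + (57/7)·(7−12)) = ½·(5605/56 − 155/4 − 285/7) = 165/16, so the R-coordinate is 11/14.

(1/7, 1/14, 11/14)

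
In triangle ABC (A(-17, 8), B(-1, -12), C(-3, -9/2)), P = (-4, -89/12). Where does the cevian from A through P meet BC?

Barycentric coordinates of P with respect to ABC: (1/6, 2/3, 1/6).
On side BC the A-coordinate is zero; dropping P's A-weight 1/6 and renormalizing the remaining 2/3 : 1/6 gives weights 4/5, 1/5 on B, C.
Q = (4/5)·(-1, -12) + (1/5)·(-3, -9/2) = (-7/5, -21/2).

(-7/5, -21/2)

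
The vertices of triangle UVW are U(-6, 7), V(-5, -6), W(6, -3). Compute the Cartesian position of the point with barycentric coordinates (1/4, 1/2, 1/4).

(-5/2, -2)

P = (1/4)·U + (1/2)·V + (1/4)·W.
x-coordinate: (1/4)·(-6) + (1/2)·(-5) + (1/4)·6 = -5/2.
y-coordinate: (1/4)·7 + (1/2)·(-6) + (1/4)·(-3) = -2.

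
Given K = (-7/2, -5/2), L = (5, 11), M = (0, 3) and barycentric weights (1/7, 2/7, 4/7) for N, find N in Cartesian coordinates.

N = (1/7)·K + (2/7)·L + (4/7)·M.
x-coordinate: (1/7)·(-7/2) + (2/7)·5 + (4/7)·0 = 13/14.
y-coordinate: (1/7)·(-5/2) + (2/7)·11 + (4/7)·3 = 9/2.

(13/14, 9/2)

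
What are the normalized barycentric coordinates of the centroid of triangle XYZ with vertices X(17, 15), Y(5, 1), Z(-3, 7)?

(1/3, 1/3, 1/3)

The centroid is the average of the vertices, so each weight is 1/3.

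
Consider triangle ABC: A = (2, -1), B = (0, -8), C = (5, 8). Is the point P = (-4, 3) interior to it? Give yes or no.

no

Barycentric coordinates of P: (119/3, -22, -50/3).
The three coordinates are positive, negative, negative; a point is interior exactly when all three are positive.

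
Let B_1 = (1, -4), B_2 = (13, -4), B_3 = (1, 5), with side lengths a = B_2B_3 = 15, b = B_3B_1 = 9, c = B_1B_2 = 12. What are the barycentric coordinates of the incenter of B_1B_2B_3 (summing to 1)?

The incenter has barycentric coordinates proportional to the opposite side lengths: (15 : 9 : 12).
Normalizing by 15+9+12 = 36 gives (5/12, 1/4, 1/3).

(5/12, 1/4, 1/3)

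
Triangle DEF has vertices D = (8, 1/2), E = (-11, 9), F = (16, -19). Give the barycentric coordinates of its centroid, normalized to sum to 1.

(1/3, 1/3, 1/3)

The centroid is the average of the vertices, so each weight is 1/3.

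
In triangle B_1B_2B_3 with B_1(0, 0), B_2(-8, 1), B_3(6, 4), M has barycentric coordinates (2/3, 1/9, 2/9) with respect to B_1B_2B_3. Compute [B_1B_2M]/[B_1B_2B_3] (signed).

2/9

The signed ratio [B_1B_2M]/[B_1B_2B_3] equals the barycentric coordinate of M at vertex B_3, which is 2/9.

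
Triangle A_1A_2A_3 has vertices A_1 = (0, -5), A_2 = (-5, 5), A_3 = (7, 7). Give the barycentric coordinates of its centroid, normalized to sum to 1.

The centroid is the average of the vertices, so each weight is 1/3.

(1/3, 1/3, 1/3)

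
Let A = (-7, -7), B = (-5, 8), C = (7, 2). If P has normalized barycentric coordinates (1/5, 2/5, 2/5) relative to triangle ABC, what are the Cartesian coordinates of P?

(-3/5, 13/5)

P = (1/5)·A + (2/5)·B + (2/5)·C.
x-coordinate: (1/5)·(-7) + (2/5)·(-5) + (2/5)·7 = -3/5.
y-coordinate: (1/5)·(-7) + (2/5)·8 + (2/5)·2 = 13/5.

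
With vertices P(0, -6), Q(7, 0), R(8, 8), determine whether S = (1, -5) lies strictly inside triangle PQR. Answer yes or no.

yes

Barycentric coordinates of S: (43/50, 3/25, 1/50).
The three coordinates are positive, positive, positive; a point is interior exactly when all three are positive.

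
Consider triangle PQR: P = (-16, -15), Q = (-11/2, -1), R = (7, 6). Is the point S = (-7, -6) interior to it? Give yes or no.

Barycentric coordinates of S: (104/203, 36/203, 9/29).
The three coordinates are positive, positive, positive; a point is interior exactly when all three are positive.

yes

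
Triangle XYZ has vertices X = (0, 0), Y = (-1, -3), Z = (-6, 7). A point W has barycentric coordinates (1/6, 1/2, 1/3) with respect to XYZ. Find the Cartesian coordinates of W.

(-5/2, 5/6)

W = (1/6)·X + (1/2)·Y + (1/3)·Z.
x-coordinate: (1/6)·0 + (1/2)·(-1) + (1/3)·(-6) = -5/2.
y-coordinate: (1/6)·0 + (1/2)·(-3) + (1/3)·7 = 5/6.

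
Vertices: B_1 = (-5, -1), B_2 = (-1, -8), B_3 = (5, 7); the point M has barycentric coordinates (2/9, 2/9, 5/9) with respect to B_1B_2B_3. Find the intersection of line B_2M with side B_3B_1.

Line B_2M meets B_3B_1 where the B_2-coordinate vanishes; zeroing M's B_2-weight and renormalizing leaves B_3, B_1-weights 5/9 : 2/9 → (5/7, 2/7).
So N = (5/7)·B_3 + (2/7)·B_1 = (15/7, 33/7).

(15/7, 33/7)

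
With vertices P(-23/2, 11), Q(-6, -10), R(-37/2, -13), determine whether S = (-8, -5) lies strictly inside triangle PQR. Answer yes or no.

yes

Barycentric coordinates of S: (137/558, 196/279, 29/558).
The three coordinates are positive, positive, positive; a point is interior exactly when all three are positive.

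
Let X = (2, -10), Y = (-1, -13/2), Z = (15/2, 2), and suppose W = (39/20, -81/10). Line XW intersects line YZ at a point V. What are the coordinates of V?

Barycentric coordinates of W with respect to XYZ: (7/10, 1/5, 1/10).
On side YZ the X-coordinate is zero; dropping W's X-weight 7/10 and renormalizing the remaining 1/5 : 1/10 gives weights 2/3, 1/3 on Y, Z.
V = (2/3)·(-1, -13/2) + (1/3)·(15/2, 2) = (11/6, -11/3).

(11/6, -11/3)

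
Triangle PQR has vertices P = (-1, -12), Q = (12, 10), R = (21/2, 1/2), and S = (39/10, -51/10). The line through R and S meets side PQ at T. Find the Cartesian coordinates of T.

Barycentric coordinates of S with respect to PQR: (3/5, 1/5, 1/5).
On side PQ the R-coordinate is zero; dropping S's R-weight 1/5 and renormalizing the remaining 3/5 : 1/5 gives weights 3/4, 1/4 on P, Q.
T = (3/4)·(-1, -12) + (1/4)·(12, 10) = (9/4, -13/2).

(9/4, -13/2)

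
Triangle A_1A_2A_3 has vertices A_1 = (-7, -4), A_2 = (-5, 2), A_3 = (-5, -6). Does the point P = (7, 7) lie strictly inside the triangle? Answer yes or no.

Barycentric coordinates of P: (-6, 25/8, 31/8).
The three coordinates are negative, positive, positive; a point is interior exactly when all three are positive.

no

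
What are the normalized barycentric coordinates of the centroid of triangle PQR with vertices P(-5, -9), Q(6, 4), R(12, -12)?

The centroid is the average of the vertices, so each weight is 1/3.

(1/3, 1/3, 1/3)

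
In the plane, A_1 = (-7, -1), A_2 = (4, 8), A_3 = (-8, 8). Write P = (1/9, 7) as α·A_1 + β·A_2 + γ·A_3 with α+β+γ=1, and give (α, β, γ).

(1/9, 2/3, 2/9)

Signed area of the reference triangle: [A_1A_2A_3] = ½·((-7)·(8−8) + 4·(8−(-1)) + (-8)·(-1−8)) = ½·(0 + 36 + 72) = 54.
[PA_2A_3] = ½·((1/9)·(8−8) + 4·(8−7) + (-8)·(7−8)) = ½·(0 + 4 + 8) = 6, so the A_1-coordinate is 6/54 = 1/9.
[A_1PA_3] = ½·((-7)·(7−8) + (1/9)·(8−(-1)) + (-8)·(-1−7)) = ½·(7 + 1 + 64) = 36, so the A_2-coordinate is 2/3.
[A_1A_2P] = ½·((-7)·(8−7) + 4·(7−(-1)) + (1/9)·(-1−8)) = ½·(-7 + 32 − 1) = 12, so the A_3-coordinate is 2/9.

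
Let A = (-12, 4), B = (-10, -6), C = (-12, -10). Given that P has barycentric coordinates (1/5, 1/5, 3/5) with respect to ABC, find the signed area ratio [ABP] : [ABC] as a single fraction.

The signed ratio [ABP]/[ABC] equals the barycentric coordinate of P at vertex C, which is 3/5.

3/5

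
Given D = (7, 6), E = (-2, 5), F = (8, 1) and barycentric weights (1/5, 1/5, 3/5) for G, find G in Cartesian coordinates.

(29/5, 14/5)

G = (1/5)·D + (1/5)·E + (3/5)·F.
x-coordinate: (1/5)·7 + (1/5)·(-2) + (3/5)·8 = 29/5.
y-coordinate: (1/5)·6 + (1/5)·5 + (3/5)·1 = 14/5.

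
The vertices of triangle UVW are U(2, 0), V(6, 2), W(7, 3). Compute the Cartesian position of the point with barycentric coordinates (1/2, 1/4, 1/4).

(17/4, 5/4)

P = (1/2)·U + (1/4)·V + (1/4)·W.
x-coordinate: (1/2)·2 + (1/4)·6 + (1/4)·7 = 17/4.
y-coordinate: (1/2)·0 + (1/4)·2 + (1/4)·3 = 5/4.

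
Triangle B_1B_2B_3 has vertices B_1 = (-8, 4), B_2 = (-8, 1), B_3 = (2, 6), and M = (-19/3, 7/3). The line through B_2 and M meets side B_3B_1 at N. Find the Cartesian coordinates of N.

(-3, 5)

Barycentric coordinates of M with respect to B_1B_2B_3: (1/6, 2/3, 1/6).
On side B_3B_1 the B_2-coordinate is zero; dropping M's B_2-weight 2/3 and renormalizing the remaining 1/6 : 1/6 gives weights 1/2, 1/2 on B_3, B_1.
N = (1/2)·(2, 6) + (1/2)·(-8, 4) = (-3, 5).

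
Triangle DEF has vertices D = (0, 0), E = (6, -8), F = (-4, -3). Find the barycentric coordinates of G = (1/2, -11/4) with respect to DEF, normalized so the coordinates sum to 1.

(1/2, 1/4, 1/4)

Signed area of the reference triangle: [DEF] = ½·(0·(-8−(-3)) + 6·(-3−0) + (-4)·(0−(-8))) = ½·(0 − 18 − 32) = -25.
[GEF] = ½·((1/2)·(-8−(-3)) + 6·(-3−(-11/4)) + (-4)·(-11/4−(-8))) = ½·(-5/2 − 3/2 − 21) = -25/2, so the D-coordinate is (-25/2)/(-25) = 1/2.
[DGF] = ½·(0·(-11/4−(-3)) + (1/2)·(-3−0) + (-4)·(0−(-11/4))) = ½·(0 − 3/2 − 11) = -25/4, so the E-coordinate is 1/4.
[DEG] = ½·(0·(-8−(-11/4)) + 6·(-11/4−0) + (1/2)·(0−(-8))) = ½·(0 − 33/2 + 4) = -25/4, so the F-coordinate is 1/4.
Check: 1/2 + 1/4 + 1/4 = 1.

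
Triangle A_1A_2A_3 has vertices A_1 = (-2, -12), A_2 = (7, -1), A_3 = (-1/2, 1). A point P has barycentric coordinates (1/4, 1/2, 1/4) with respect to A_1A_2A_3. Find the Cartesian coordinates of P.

P = (1/4)·A_1 + (1/2)·A_2 + (1/4)·A_3.
x-coordinate: (1/4)·(-2) + (1/2)·7 + (1/4)·(-1/2) = 23/8.
y-coordinate: (1/4)·(-12) + (1/2)·(-1) + (1/4)·1 = -13/4.

(23/8, -13/4)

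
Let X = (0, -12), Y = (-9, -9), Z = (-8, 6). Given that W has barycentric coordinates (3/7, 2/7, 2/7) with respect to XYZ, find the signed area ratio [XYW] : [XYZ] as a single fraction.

The signed ratio [XYW]/[XYZ] equals the barycentric coordinate of W at vertex Z, which is 2/7.

2/7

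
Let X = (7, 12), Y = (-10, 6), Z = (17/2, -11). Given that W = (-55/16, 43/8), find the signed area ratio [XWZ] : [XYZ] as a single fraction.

[XYZ] = ½·(7·(6−(-11)) + (-10)·(-11−12) + (17/2)·(12−6)) = ½·(119 + 230 + 51) = 200.
[XWZ] = ½·(7·(43/8−(-11)) + (-55/16)·(-11−12) + (17/2)·(12−(43/8))) = ½·(917/8 + 1265/16 + 901/16) = 125, so the ratio is 125/200 = 5/8.

5/8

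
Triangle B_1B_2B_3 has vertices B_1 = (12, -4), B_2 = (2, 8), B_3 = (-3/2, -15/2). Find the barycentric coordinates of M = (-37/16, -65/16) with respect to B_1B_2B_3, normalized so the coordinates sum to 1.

(-1/8, 1/4, 7/8)

Signed area of the reference triangle: [B_1B_2B_3] = ½·(12·(8−(-15/2)) + 2·(-15/2−(-4)) + (-3/2)·(-4−8)) = ½·(186 − 7 + 18) = 197/2.
[MB_2B_3] = ½·((-37/16)·(8−(-15/2)) + 2·(-15/2−(-65/16)) + (-3/2)·(-65/16−8)) = ½·(-1147/32 − 55/8 + 579/32) = -197/16, so the B_1-coordinate is (-197/16)/(197/2) = -1/8.
[B_1MB_3] = ½·(12·(-65/16−(-15/2)) + (-37/16)·(-15/2−(-4)) + (-3/2)·(-4−(-65/16))) = ½·(165/4 + 259/32 − 3/32) = 197/8, so the B_2-coordinate is 1/4.
[B_1B_2M] = ½·(12·(8−(-65/16)) + 2·(-65/16−(-4)) + (-37/16)·(-4−8)) = ½·(579/4 − 1/8 + 111/4) = 1379/16, so the B_3-coordinate is 7/8.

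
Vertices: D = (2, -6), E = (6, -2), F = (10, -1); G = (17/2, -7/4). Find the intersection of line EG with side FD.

Barycentric coordinates of G with respect to DEF: (1/8, 1/8, 3/4).
On side FD the E-coordinate is zero; dropping G's E-weight 1/8 and renormalizing the remaining 3/4 : 1/8 gives weights 6/7, 1/7 on F, D.
H = (6/7)·(10, -1) + (1/7)·(2, -6) = (62/7, -12/7).

(62/7, -12/7)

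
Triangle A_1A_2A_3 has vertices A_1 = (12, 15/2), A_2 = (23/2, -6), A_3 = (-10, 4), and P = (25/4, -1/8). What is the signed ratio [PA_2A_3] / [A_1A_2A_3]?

1/4

[A_1A_2A_3] = ½·(12·(-6−4) + (23/2)·(4−(15/2)) + (-10)·(15/2−(-6))) = ½·(-120 − 161/4 − 135) = -1181/8.
[PA_2A_3] = ½·((25/4)·(-6−4) + (23/2)·(4−(-1/8)) + (-10)·(-1/8−(-6))) = ½·(-125/2 + 759/16 − 235/4) = -1181/32, so the ratio is (-1181/32)/(-1181/8) = 1/4.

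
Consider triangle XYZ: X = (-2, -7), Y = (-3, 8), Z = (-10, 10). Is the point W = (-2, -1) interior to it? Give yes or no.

Barycentric coordinates of W: (61/103, 48/103, -6/103).
The three coordinates are positive, positive, negative; a point is interior exactly when all three are positive.

no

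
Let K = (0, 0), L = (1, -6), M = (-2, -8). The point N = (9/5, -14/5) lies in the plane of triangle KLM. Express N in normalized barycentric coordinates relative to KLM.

Signed area of the reference triangle: [KLM] = ½·(0·(-6−(-8)) + 1·(-8−0) + (-2)·(0−(-6))) = ½·(0 − 8 − 12) = -10.
[NLM] = ½·((9/5)·(-6−(-8)) + 1·(-8−(-14/5)) + (-2)·(-14/5−(-6))) = ½·(18/5 − 26/5 − 32/5) = -4, so the K-coordinate is (-4)/(-10) = 2/5.
[KNM] = ½·(0·(-14/5−(-8)) + (9/5)·(-8−0) + (-2)·(0−(-14/5))) = ½·(0 − 72/5 − 28/5) = -10, so the L-coordinate is 1.
[KLN] = ½·(0·(-6−(-14/5)) + 1·(-14/5−0) + (9/5)·(0−(-6))) = ½·(0 − 14/5 + 54/5) = 4, so the M-coordinate is -2/5.

(2/5, 1, -2/5)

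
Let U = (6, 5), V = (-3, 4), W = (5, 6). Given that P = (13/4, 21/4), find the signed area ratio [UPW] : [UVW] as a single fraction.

[UVW] = ½·(6·(4−6) + (-3)·(6−5) + 5·(5−4)) = ½·(-12 − 3 + 5) = -5.
[UPW] = ½·(6·(21/4−6) + (13/4)·(6−5) + 5·(5−(21/4))) = ½·(-9/2 + 13/4 − 5/4) = -5/4, so the ratio is (-5/4)/(-5) = 1/4.

1/4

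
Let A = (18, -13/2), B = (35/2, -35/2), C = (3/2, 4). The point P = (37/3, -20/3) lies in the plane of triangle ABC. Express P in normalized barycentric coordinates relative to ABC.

(1/3, 1/3, 1/3)

Signed area of the reference triangle: [ABC] = ½·(18·(-35/2−4) + (35/2)·(4−(-13/2)) + (3/2)·(-13/2−(-35/2))) = ½·(-387 + 735/4 + 33/2) = -747/8.
[PBC] = ½·((37/3)·(-35/2−4) + (35/2)·(4−(-20/3)) + (3/2)·(-20/3−(-35/2))) = ½·(-1591/6 + 560/3 + 65/4) = -249/8, so the A-coordinate is (-249/8)/(-747/8) = 1/3.
[APC] = ½·(18·(-20/3−4) + (37/3)·(4−(-13/2)) + (3/2)·(-13/2−(-20/3))) = ½·(-192 + 259/2 + 1/4) = -249/8, so the B-coordinate is 1/3.
[ABP] = ½·(18·(-35/2−(-20/3)) + (35/2)·(-20/3−(-13/2)) + (37/3)·(-13/2−(-35/2))) = ½·(-195 − 35/12 + 407/3) = -249/8, so the C-coordinate is 1/3.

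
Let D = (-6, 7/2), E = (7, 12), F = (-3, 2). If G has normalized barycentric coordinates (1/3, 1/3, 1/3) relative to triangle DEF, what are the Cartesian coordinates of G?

(-2/3, 35/6)

G = (1/3)·D + (1/3)·E + (1/3)·F.
x-coordinate: (1/3)·(-6) + (1/3)·7 + (1/3)·(-3) = -2/3.
y-coordinate: (1/3)·(7/2) + (1/3)·12 + (1/3)·2 = 35/6.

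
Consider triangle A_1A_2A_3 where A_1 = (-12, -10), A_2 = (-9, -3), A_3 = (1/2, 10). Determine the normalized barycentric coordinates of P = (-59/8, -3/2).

(1/4, 1/2, 1/4)

Signed area of the reference triangle: [A_1A_2A_3] = ½·((-12)·(-3−10) + (-9)·(10−(-10)) + (1/2)·(-10−(-3))) = ½·(156 − 180 − 7/2) = -55/4.
[PA_2A_3] = ½·((-59/8)·(-3−10) + (-9)·(10−(-3/2)) + (1/2)·(-3/2−(-3))) = ½·(767/8 − 207/2 + 3/4) = -55/16, so the A_1-coordinate is (-55/16)/(-55/4) = 1/4.
[A_1PA_3] = ½·((-12)·(-3/2−10) + (-59/8)·(10−(-10)) + (1/2)·(-10−(-3/2))) = ½·(138 − 295/2 − 17/4) = -55/8, so the A_2-coordinate is 1/2.
[A_1A_2P] = ½·((-12)·(-3−(-3/2)) + (-9)·(-3/2−(-10)) + (-59/8)·(-10−(-3))) = ½·(18 − 153/2 + 413/8) = -55/16, so the A_3-coordinate is 1/4.
Check: 1/4 + 1/2 + 1/4 = 1.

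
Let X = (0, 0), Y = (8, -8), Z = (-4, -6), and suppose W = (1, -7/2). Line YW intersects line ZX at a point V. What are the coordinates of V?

Barycentric coordinates of W with respect to XYZ: (1/2, 1/4, 1/4).
On side ZX the Y-coordinate is zero; dropping W's Y-weight 1/4 and renormalizing the remaining 1/4 : 1/2 gives weights 1/3, 2/3 on Z, X.
V = (1/3)·(-4, -6) + (2/3)·(0, 0) = (-4/3, -2).

(-4/3, -2)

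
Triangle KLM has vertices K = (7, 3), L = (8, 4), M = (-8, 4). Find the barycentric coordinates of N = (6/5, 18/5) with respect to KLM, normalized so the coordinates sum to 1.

Signed area of the reference triangle: [KLM] = ½·(7·(4−4) + 8·(4−3) + (-8)·(3−4)) = ½·(0 + 8 + 8) = 8.
[NLM] = ½·((6/5)·(4−4) + 8·(4−(18/5)) + (-8)·(18/5−4)) = ½·(0 + 16/5 + 16/5) = 16/5, so the K-coordinate is (16/5)/8 = 2/5.
[KNM] = ½·(7·(18/5−4) + (6/5)·(4−3) + (-8)·(3−(18/5))) = ½·(-14/5 + 6/5 + 24/5) = 8/5, so the L-coordinate is 1/5.
[KLN] = ½·(7·(4−(18/5)) + 8·(18/5−3) + (6/5)·(3−4)) = ½·(14/5 + 24/5 − 6/5) = 16/5, so the M-coordinate is 2/5.

(2/5, 1/5, 2/5)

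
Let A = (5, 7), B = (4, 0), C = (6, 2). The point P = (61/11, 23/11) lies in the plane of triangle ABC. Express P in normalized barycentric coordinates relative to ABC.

Signed area of the reference triangle: [ABC] = ½·(5·(0−2) + 4·(2−7) + 6·(7−0)) = ½·(-10 − 20 + 42) = 6.
[PBC] = ½·((61/11)·(0−2) + 4·(2−(23/11)) + 6·(23/11−0)) = ½·(-122/11 − 4/11 + 138/11) = 6/11, so the A-coordinate is (6/11)/6 = 1/11.
[APC] = ½·(5·(23/11−2) + (61/11)·(2−7) + 6·(7−(23/11))) = ½·(5/11 − 305/11 + 324/11) = 12/11, so the B-coordinate is 2/11.
[ABP] = ½·(5·(0−(23/11)) + 4·(23/11−7) + (61/11)·(7−0)) = ½·(-115/11 − 216/11 + 427/11) = 48/11, so the C-coordinate is 8/11.

(1/11, 2/11, 8/11)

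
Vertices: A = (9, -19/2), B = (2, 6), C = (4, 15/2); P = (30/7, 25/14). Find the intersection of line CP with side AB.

Barycentric coordinates of P with respect to ABC: (2/7, 4/7, 1/7).
On side AB the C-coordinate is zero; dropping P's C-weight 1/7 and renormalizing the remaining 2/7 : 4/7 gives weights 1/3, 2/3 on A, B.
Q = (1/3)·(9, -19/2) + (2/3)·(2, 6) = (13/3, 5/6).

(13/3, 5/6)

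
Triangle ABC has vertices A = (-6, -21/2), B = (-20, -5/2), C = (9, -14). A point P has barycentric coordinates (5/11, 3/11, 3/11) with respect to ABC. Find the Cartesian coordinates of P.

P = (5/11)·A + (3/11)·B + (3/11)·C.
x-coordinate: (5/11)·(-6) + (3/11)·(-20) + (3/11)·9 = -63/11.
y-coordinate: (5/11)·(-21/2) + (3/11)·(-5/2) + (3/11)·(-14) = -102/11.

(-63/11, -102/11)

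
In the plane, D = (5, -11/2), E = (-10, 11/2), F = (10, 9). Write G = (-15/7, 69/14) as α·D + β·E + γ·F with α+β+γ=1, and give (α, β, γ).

Signed area of the reference triangle: [DEF] = ½·(5·(11/2−9) + (-10)·(9−(-11/2)) + 10·(-11/2−(11/2))) = ½·(-35/2 − 145 − 110) = -545/4.
[GEF] = ½·((-15/7)·(11/2−9) + (-10)·(9−(69/14)) + 10·(69/14−(11/2))) = ½·(15/2 − 285/7 − 40/7) = -545/28, so the D-coordinate is (-545/28)/(-545/4) = 1/7.
[DGF] = ½·(5·(69/14−9) + (-15/7)·(9−(-11/2)) + 10·(-11/2−(69/14))) = ½·(-285/14 − 435/14 − 730/7) = -545/7, so the E-coordinate is 4/7.
[DEG] = ½·(5·(11/2−(69/14)) + (-10)·(69/14−(-11/2)) + (-15/7)·(-11/2−(11/2))) = ½·(20/7 − 730/7 + 165/7) = -545/14, so the F-coordinate is 2/7.
Check: 1/7 + 4/7 + 2/7 = 1.

(1/7, 4/7, 2/7)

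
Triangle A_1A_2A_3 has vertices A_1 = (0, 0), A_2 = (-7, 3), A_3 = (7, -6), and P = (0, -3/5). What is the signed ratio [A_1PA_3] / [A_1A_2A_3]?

[A_1A_2A_3] = ½·(0·(3−(-6)) + (-7)·(-6−0) + 7·(0−3)) = ½·(0 + 42 − 21) = 21/2.
[A_1PA_3] = ½·(0·(-3/5−(-6)) + 0·(-6−0) + 7·(0−(-3/5))) = ½·(0 + 0 + 21/5) = 21/10, so the ratio is (21/10)/(21/2) = 1/5.

1/5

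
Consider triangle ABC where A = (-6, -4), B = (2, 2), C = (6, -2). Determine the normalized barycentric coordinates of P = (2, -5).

Signed area of the reference triangle: [ABC] = ½·((-6)·(2−(-2)) + 2·(-2−(-4)) + 6·(-4−2)) = ½·(-24 + 4 − 36) = -28.
[PBC] = ½·(2·(2−(-2)) + 2·(-2−(-5)) + 6·(-5−2)) = ½·(8 + 6 − 42) = -14, so the A-coordinate is (-14)/(-28) = 1/2.
[APC] = ½·((-6)·(-5−(-2)) + 2·(-2−(-4)) + 6·(-4−(-5))) = ½·(18 + 4 + 6) = 14, so the B-coordinate is -1/2.
[ABP] = ½·((-6)·(2−(-5)) + 2·(-5−(-4)) + 2·(-4−2)) = ½·(-42 − 2 − 12) = -28, so the C-coordinate is 1.
Check: 1/2 − 1/2 + 1 = 1.

(1/2, -1/2, 1)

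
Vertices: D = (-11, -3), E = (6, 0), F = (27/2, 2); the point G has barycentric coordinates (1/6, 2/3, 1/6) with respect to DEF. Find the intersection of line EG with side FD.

Line EG meets FD where the E-coordinate vanishes; zeroing G's E-weight and renormalizing leaves F, D-weights 1/6 : 1/6 → (1/2, 1/2).
So H = (1/2)·F + (1/2)·D = (5/4, -1/2).

(5/4, -1/2)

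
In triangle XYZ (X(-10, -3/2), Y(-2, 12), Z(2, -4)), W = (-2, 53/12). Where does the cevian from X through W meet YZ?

(-2/5, 28/5)

Barycentric coordinates of W with respect to XYZ: (1/6, 1/2, 1/3).
On side YZ the X-coordinate is zero; dropping W's X-weight 1/6 and renormalizing the remaining 1/2 : 1/3 gives weights 3/5, 2/5 on Y, Z.
V = (3/5)·(-2, 12) + (2/5)·(2, -4) = (-2/5, 28/5).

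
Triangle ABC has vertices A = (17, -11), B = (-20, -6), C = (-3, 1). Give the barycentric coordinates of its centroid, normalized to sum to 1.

The centroid is the average of the vertices, so each weight is 1/3.

(1/3, 1/3, 1/3)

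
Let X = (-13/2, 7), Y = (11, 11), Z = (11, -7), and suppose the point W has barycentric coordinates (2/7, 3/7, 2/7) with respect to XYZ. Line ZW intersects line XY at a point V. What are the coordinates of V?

(4, 47/5)

Line ZW meets XY where the Z-coordinate vanishes; zeroing W's Z-weight and renormalizing leaves X, Y-weights 2/7 : 3/7 → (2/5, 3/5).
So V = (2/5)·X + (3/5)·Y = (4, 47/5).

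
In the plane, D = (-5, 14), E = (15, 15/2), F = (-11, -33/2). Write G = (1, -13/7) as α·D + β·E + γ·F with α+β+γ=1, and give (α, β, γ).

(1/7, 3/7, 3/7)

Signed area of the reference triangle: [DEF] = ½·((-5)·(15/2−(-33/2)) + 15·(-33/2−14) + (-11)·(14−(15/2))) = ½·(-120 − 915/2 − 143/2) = -649/2.
[GEF] = ½·(1·(15/2−(-33/2)) + 15·(-33/2−(-13/7)) + (-11)·(-13/7−(15/2))) = ½·(24 − 3075/14 + 1441/14) = -649/14, so the D-coordinate is (-649/14)/(-649/2) = 1/7.
[DGF] = ½·((-5)·(-13/7−(-33/2)) + 1·(-33/2−14) + (-11)·(14−(-13/7))) = ½·(-1025/14 − 61/2 − 1221/7) = -1947/14, so the E-coordinate is 3/7.
[DEG] = ½·((-5)·(15/2−(-13/7)) + 15·(-13/7−14) + 1·(14−(15/2))) = ½·(-655/14 − 1665/7 + 13/2) = -1947/14, so the F-coordinate is 3/7.
Check: 1/7 + 3/7 + 3/7 = 1.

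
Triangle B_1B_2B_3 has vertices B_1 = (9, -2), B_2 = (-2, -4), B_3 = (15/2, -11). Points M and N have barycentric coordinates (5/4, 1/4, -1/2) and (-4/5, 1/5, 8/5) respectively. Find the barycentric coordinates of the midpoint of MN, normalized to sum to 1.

Since both coordinate triples sum to 1, the midpoint's barycentrics are the componentwise average.
(5/4+-4/5)/2 = 9/40; similarly 9/40 and 11/20.

(9/40, 9/40, 11/20)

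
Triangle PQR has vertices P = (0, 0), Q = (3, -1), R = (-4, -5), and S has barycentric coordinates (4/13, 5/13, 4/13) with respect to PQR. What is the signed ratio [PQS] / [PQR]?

The signed ratio [PQS]/[PQR] equals the barycentric coordinate of S at vertex R, which is 4/13.

4/13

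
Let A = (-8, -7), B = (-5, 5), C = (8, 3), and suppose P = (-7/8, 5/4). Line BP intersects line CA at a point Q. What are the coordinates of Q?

(8/5, -1)

Barycentric coordinates of P with respect to ABC: (1/4, 3/8, 3/8).
On side CA the B-coordinate is zero; dropping P's B-weight 3/8 and renormalizing the remaining 3/8 : 1/4 gives weights 3/5, 2/5 on C, A.
Q = (3/5)·(8, 3) + (2/5)·(-8, -7) = (8/5, -1).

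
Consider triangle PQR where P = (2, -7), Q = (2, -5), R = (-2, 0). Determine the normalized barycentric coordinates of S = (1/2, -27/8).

(1/8, 1/2, 3/8)

Signed area of the reference triangle: [PQR] = ½·(2·(-5−0) + 2·(0−(-7)) + (-2)·(-7−(-5))) = ½·(-10 + 14 + 4) = 4.
[SQR] = ½·((1/2)·(-5−0) + 2·(0−(-27/8)) + (-2)·(-27/8−(-5))) = ½·(-5/2 + 27/4 − 13/4) = 1/2, so the P-coordinate is (1/2)/4 = 1/8.
[PSR] = ½·(2·(-27/8−0) + (1/2)·(0−(-7)) + (-2)·(-7−(-27/8))) = ½·(-27/4 + 7/2 + 29/4) = 2, so the Q-coordinate is 1/2.
[PQS] = ½·(2·(-5−(-27/8)) + 2·(-27/8−(-7)) + (1/2)·(-7−(-5))) = ½·(-13/4 + 29/4 − 1) = 3/2, so the R-coordinate is 3/8.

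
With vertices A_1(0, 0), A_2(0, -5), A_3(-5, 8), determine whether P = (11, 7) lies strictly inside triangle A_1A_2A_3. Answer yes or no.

no

Barycentric coordinates of P: (203/25, -123/25, -11/5).
The three coordinates are positive, negative, negative; a point is interior exactly when all three are positive.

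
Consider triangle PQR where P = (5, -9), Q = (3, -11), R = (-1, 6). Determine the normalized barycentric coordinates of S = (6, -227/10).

Signed area of the reference triangle: [PQR] = ½·(5·(-11−6) + 3·(6−(-9)) + (-1)·(-9−(-11))) = ½·(-85 + 45 − 2) = -21.
[SQR] = ½·(6·(-11−6) + 3·(6−(-227/10)) + (-1)·(-227/10−(-11))) = ½·(-102 + 861/10 + 117/10) = -21/10, so the P-coordinate is (-21/10)/(-21) = 1/10.
[PSR] = ½·(5·(-227/10−6) + 6·(6−(-9)) + (-1)·(-9−(-227/10))) = ½·(-287/2 + 90 − 137/10) = -168/5, so the Q-coordinate is 8/5.
[PQS] = ½·(5·(-11−(-227/10)) + 3·(-227/10−(-9)) + 6·(-9−(-11))) = ½·(117/2 − 411/10 + 12) = 147/10, so the R-coordinate is -7/10.

(1/10, 8/5, -7/10)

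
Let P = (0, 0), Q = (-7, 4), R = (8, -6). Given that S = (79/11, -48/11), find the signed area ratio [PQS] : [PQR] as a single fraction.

2/11

[PQR] = ½·(0·(4−(-6)) + (-7)·(-6−0) + 8·(0−4)) = ½·(0 + 42 − 32) = 5.
[PQS] = ½·(0·(4−(-48/11)) + (-7)·(-48/11−0) + (79/11)·(0−4)) = ½·(0 + 336/11 − 316/11) = 10/11, so the ratio is (10/11)/5 = 2/11.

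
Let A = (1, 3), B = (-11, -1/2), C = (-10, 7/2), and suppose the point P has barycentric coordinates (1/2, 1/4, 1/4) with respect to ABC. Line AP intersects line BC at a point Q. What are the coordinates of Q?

Line AP meets BC where the A-coordinate vanishes; zeroing P's A-weight and renormalizing leaves B, C-weights 1/4 : 1/4 → (1/2, 1/2).
So Q = (1/2)·B + (1/2)·C = (-21/2, 3/2).

(-21/2, 3/2)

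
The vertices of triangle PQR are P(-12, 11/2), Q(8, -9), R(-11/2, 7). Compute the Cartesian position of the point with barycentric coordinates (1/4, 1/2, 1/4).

(-3/8, -11/8)

S = (1/4)·P + (1/2)·Q + (1/4)·R.
x-coordinate: (1/4)·(-12) + (1/2)·8 + (1/4)·(-11/2) = -3/8.
y-coordinate: (1/4)·(11/2) + (1/2)·(-9) + (1/4)·7 = -11/8.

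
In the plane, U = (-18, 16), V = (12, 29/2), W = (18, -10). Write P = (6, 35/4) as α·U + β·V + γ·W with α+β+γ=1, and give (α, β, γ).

(1/4, 1/2, 1/4)

Signed area of the reference triangle: [UVW] = ½·((-18)·(29/2−(-10)) + 12·(-10−16) + 18·(16−(29/2))) = ½·(-441 − 312 + 27) = -363.
[PVW] = ½·(6·(29/2−(-10)) + 12·(-10−(35/4)) + 18·(35/4−(29/2))) = ½·(147 − 225 − 207/2) = -363/4, so the U-coordinate is (-363/4)/(-363) = 1/4.
[UPW] = ½·((-18)·(35/4−(-10)) + 6·(-10−16) + 18·(16−(35/4))) = ½·(-675/2 − 156 + 261/2) = -363/2, so the V-coordinate is 1/2.
[UVP] = ½·((-18)·(29/2−(35/4)) + 12·(35/4−16) + 6·(16−(29/2))) = ½·(-207/2 − 87 + 9) = -363/4, so the W-coordinate is 1/4.
Check: 1/4 + 1/2 + 1/4 = 1.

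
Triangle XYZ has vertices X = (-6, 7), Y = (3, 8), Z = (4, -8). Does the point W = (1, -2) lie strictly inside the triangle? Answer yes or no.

Barycentric coordinates of W: (42/145, 3/29, 88/145).
The three coordinates are positive, positive, positive; a point is interior exactly when all three are positive.

yes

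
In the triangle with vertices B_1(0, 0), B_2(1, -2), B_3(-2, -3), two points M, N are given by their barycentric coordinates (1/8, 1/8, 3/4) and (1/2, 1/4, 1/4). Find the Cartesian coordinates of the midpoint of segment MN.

(-13/16, -15/8)

Barycentric coordinates of the midpoint are the average: (5/16, 3/16, 1/2).
Converting: (5/16)·B_1 + (3/16)·B_2 + (1/2)·B_3 = (-13/16, -15/8).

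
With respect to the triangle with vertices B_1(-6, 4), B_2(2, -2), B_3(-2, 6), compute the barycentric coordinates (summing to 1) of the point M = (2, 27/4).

Signed area of the reference triangle: [B_1B_2B_3] = ½·((-6)·(-2−6) + 2·(6−4) + (-2)·(4−(-2))) = ½·(48 + 4 − 12) = 20.
[MB_2B_3] = ½·(2·(-2−6) + 2·(6−(27/4)) + (-2)·(27/4−(-2))) = ½·(-16 − 3/2 − 35/2) = -35/2, so the B_1-coordinate is (-35/2)/20 = -7/8.
[B_1MB_3] = ½·((-6)·(27/4−6) + 2·(6−4) + (-2)·(4−(27/4))) = ½·(-9/2 + 4 + 11/2) = 5/2, so the B_2-coordinate is 1/8.
[B_1B_2M] = ½·((-6)·(-2−(27/4)) + 2·(27/4−4) + 2·(4−(-2))) = ½·(105/2 + 11/2 + 12) = 35, so the B_3-coordinate is 7/4.

(-7/8, 1/8, 7/4)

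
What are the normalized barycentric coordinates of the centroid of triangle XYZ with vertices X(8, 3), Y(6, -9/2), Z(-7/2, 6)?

The centroid is the average of the vertices, so each weight is 1/3.

(1/3, 1/3, 1/3)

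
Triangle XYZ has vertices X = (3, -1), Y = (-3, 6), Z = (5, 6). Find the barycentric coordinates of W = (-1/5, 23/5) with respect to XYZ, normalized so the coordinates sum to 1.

(1/5, 3/5, 1/5)

Signed area of the reference triangle: [XYZ] = ½·(3·(6−6) + (-3)·(6−(-1)) + 5·(-1−6)) = ½·(0 − 21 − 35) = -28.
[WYZ] = ½·((-1/5)·(6−6) + (-3)·(6−(23/5)) + 5·(23/5−6)) = ½·(0 − 21/5 − 7) = -28/5, so the X-coordinate is (-28/5)/(-28) = 1/5.
[XWZ] = ½·(3·(23/5−6) + (-1/5)·(6−(-1)) + 5·(-1−(23/5))) = ½·(-21/5 − 7/5 − 28) = -84/5, so the Y-coordinate is 3/5.
[XYW] = ½·(3·(6−(23/5)) + (-3)·(23/5−(-1)) + (-1/5)·(-1−6)) = ½·(21/5 − 84/5 + 7/5) = -28/5, so the Z-coordinate is 1/5.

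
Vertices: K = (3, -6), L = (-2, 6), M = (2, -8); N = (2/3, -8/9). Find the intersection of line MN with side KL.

Barycentric coordinates of N with respect to KLM: (4/9, 4/9, 1/9).
On side KL the M-coordinate is zero; dropping N's M-weight 1/9 and renormalizing the remaining 4/9 : 4/9 gives weights 1/2, 1/2 on K, L.
J = (1/2)·(3, -6) + (1/2)·(-2, 6) = (1/2, 0).

(1/2, 0)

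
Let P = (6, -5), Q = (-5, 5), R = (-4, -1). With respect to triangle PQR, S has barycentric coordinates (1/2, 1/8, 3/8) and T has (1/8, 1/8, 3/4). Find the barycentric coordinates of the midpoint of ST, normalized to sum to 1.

(5/16, 1/8, 9/16)

Since both coordinate triples sum to 1, the midpoint's barycentrics are the componentwise average.
(1/2+1/8)/2 = 5/16; similarly 1/8 and 9/16.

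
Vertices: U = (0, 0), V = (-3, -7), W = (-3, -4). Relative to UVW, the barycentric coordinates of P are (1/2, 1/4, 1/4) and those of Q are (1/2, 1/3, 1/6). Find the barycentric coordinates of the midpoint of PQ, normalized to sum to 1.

Since both coordinate triples sum to 1, the midpoint's barycentrics are the componentwise average.
(1/2+1/2)/2 = 1/2; similarly 7/24 and 5/24.

(1/2, 7/24, 5/24)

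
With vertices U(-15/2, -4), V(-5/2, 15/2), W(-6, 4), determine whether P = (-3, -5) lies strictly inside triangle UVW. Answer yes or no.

no

Barycentric coordinates of P: (24/13, 150/91, -227/91).
The three coordinates are positive, positive, negative; a point is interior exactly when all three are positive.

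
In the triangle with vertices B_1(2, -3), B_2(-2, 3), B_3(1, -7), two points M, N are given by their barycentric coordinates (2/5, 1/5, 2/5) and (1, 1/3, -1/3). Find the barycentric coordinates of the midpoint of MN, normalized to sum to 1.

(7/10, 4/15, 1/30)

Since both coordinate triples sum to 1, the midpoint's barycentrics are the componentwise average.
(2/5+1)/2 = 7/10; similarly 4/15 and 1/30.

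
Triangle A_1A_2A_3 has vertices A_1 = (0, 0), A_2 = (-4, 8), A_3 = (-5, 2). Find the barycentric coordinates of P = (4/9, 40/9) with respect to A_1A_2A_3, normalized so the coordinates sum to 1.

Signed area of the reference triangle: [A_1A_2A_3] = ½·(0·(8−2) + (-4)·(2−0) + (-5)·(0−8)) = ½·(0 − 8 + 40) = 16.
[PA_2A_3] = ½·((4/9)·(8−2) + (-4)·(2−(40/9)) + (-5)·(40/9−8)) = ½·(8/3 + 88/9 + 160/9) = 136/9, so the A_1-coordinate is (136/9)/16 = 17/18.
[A_1PA_3] = ½·(0·(40/9−2) + (4/9)·(2−0) + (-5)·(0−(40/9))) = ½·(0 + 8/9 + 200/9) = 104/9, so the A_2-coordinate is 13/18.
[A_1A_2P] = ½·(0·(8−(40/9)) + (-4)·(40/9−0) + (4/9)·(0−8)) = ½·(0 − 160/9 − 32/9) = -32/3, so the A_3-coordinate is -2/3.
Check: 17/18 + 13/18 − 2/3 = 1.

(17/18, 13/18, -2/3)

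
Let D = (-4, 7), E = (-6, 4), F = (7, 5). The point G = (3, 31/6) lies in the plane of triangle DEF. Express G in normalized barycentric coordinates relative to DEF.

(1/6, 1/6, 2/3)

Signed area of the reference triangle: [DEF] = ½·((-4)·(4−5) + (-6)·(5−7) + 7·(7−4)) = ½·(4 + 12 + 21) = 37/2.
[GEF] = ½·(3·(4−5) + (-6)·(5−(31/6)) + 7·(31/6−4)) = ½·(-3 + 1 + 49/6) = 37/12, so the D-coordinate is (37/12)/(37/2) = 1/6.
[DGF] = ½·((-4)·(31/6−5) + 3·(5−7) + 7·(7−(31/6))) = ½·(-2/3 − 6 + 77/6) = 37/12, so the E-coordinate is 1/6.
[DEG] = ½·((-4)·(4−(31/6)) + (-6)·(31/6−7) + 3·(7−4)) = ½·(14/3 + 11 + 9) = 37/3, so the F-coordinate is 2/3.
Check: 1/6 + 1/6 + 2/3 = 1.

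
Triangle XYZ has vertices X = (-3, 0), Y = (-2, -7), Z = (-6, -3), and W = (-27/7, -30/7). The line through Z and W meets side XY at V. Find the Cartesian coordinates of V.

Barycentric coordinates of W with respect to XYZ: (1/7, 3/7, 3/7).
On side XY the Z-coordinate is zero; dropping W's Z-weight 3/7 and renormalizing the remaining 1/7 : 3/7 gives weights 1/4, 3/4 on X, Y.
V = (1/4)·(-3, 0) + (3/4)·(-2, -7) = (-9/4, -21/4).

(-9/4, -21/4)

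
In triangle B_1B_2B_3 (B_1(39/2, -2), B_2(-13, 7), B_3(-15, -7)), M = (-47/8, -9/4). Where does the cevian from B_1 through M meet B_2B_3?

(-43/3, -7/3)

Barycentric coordinates of M with respect to B_1B_2B_3: (1/4, 1/4, 1/2).
On side B_2B_3 the B_1-coordinate is zero; dropping M's B_1-weight 1/4 and renormalizing the remaining 1/4 : 1/2 gives weights 1/3, 2/3 on B_2, B_3.
N = (1/3)·(-13, 7) + (2/3)·(-15, -7) = (-43/3, -7/3).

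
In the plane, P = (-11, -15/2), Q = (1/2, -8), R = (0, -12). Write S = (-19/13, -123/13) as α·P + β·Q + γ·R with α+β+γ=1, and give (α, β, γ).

Signed area of the reference triangle: [PQR] = ½·((-11)·(-8−(-12)) + (1/2)·(-12−(-15/2)) + 0·(-15/2−(-8))) = ½·(-44 − 9/4 + 0) = -185/8.
[SQR] = ½·((-19/13)·(-8−(-12)) + (1/2)·(-12−(-123/13)) + 0·(-123/13−(-8))) = ½·(-76/13 − 33/26 + 0) = -185/52, so the P-coordinate is (-185/52)/(-185/8) = 2/13.
[PSR] = ½·((-11)·(-123/13−(-12)) + (-19/13)·(-12−(-15/2)) + 0·(-15/2−(-123/13))) = ½·(-363/13 + 171/26 + 0) = -555/52, so the Q-coordinate is 6/13.
[PQS] = ½·((-11)·(-8−(-123/13)) + (1/2)·(-123/13−(-15/2)) + (-19/13)·(-15/2−(-8))) = ½·(-209/13 − 51/52 − 19/26) = -925/104, so the R-coordinate is 5/13.
Check: 2/13 + 6/13 + 5/13 = 1.

(2/13, 6/13, 5/13)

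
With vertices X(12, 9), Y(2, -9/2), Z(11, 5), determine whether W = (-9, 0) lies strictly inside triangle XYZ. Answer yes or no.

Barycentric coordinates of W: (290/53, 150/53, -387/53).
The three coordinates are positive, positive, negative; a point is interior exactly when all three are positive.

no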